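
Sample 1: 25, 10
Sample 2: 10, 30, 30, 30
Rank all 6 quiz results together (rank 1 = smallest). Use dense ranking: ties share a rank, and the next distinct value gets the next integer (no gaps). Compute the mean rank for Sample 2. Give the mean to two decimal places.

2.50

Sorted (ascending): 10, 10, 25, 30, 30, 30
The 2 values of 10 share dense rank 1.
The 3 values of 30 share dense rank 3.
Remaining distinct values take the next consecutive integers.
Sample 2 values → pooled ranks: 10→1, 30→3, 30→3, 30→3
Mean rank = (1 + 3 + 3 + 3) / 4 = 2.50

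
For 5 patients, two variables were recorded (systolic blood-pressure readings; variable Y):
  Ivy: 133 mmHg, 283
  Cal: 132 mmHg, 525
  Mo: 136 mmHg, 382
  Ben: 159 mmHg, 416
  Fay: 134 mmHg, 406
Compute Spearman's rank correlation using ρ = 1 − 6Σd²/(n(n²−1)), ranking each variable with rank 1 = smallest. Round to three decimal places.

Ranks of variable 1: 2, 1, 4, 5, 3
Ranks of variable 2: 1, 5, 2, 4, 3
d = r₁ − r₂: 1, -4, 2, 1, 0
d²: 1, 16, 4, 1, 0; Σd² = 22
ρ = 1 − 6·22/(5·24) = 1 − 132/120 = -0.100

-0.100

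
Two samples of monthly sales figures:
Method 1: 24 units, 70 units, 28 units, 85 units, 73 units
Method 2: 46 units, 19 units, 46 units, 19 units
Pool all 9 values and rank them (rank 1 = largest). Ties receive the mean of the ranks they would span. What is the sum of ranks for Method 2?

26

Sorted (descending): 85, 73, 70, 46, 46, 28, 24, 19, 19
The 2 values of 46 occupy positions 4–5 → average rank (4+5)/2 = 4.5.
The 2 values of 19 occupy positions 8–9 → average rank (8+9)/2 = 8.5.
Method 2 values → pooled ranks: 46→4.5, 19→8.5, 46→4.5, 19→8.5
Rank sum = 4.5 + 8.5 + 4.5 + 8.5 = 26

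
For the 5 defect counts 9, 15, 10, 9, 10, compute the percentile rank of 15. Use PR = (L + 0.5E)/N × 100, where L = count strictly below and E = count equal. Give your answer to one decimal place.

90.0

N = 5.
Strictly below 15: 4. Equal to 15: 1.
PR = (4 + 0.5·1)/5 × 100 = 90.0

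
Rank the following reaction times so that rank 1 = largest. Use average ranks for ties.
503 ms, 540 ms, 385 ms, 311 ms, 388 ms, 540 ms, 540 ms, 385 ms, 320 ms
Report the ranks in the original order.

Sorted (descending): 540, 540, 540, 503, 388, 385, 385, 320, 311
The 3 values of 540 occupy positions 1–3 → average rank 2.
The 2 values of 385 occupy positions 6–7 → average rank (6+7)/2 = 6.5.

4, 2, 6.5, 9, 5, 2, 2, 6.5, 8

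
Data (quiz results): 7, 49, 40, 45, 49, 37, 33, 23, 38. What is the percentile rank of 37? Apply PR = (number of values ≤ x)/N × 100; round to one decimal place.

44.4

N = 9.
Strictly below 37: 3. Equal to 37: 1.
PR = 4/9 × 100 = 44.4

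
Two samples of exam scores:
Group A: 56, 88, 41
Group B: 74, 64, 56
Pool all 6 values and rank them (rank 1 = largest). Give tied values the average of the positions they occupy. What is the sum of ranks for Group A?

Sorted (descending): 88, 74, 64, 56, 56, 41
The 2 values of 56 occupy positions 4–5 → average rank (4+5)/2 = 4.5.
Group A values → pooled ranks: 56→4.5, 88→1, 41→6
Rank sum = 4.5 + 1 + 6 = 11.5

11.5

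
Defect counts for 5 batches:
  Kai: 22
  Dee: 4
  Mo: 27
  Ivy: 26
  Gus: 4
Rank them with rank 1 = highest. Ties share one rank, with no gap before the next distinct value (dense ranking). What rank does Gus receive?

4

Sorted (descending): 27, 26, 22, 4, 4
The 2 values of 4 share dense rank 4.
Remaining distinct values take the next consecutive integers.
Gus has value 4 → rank 4.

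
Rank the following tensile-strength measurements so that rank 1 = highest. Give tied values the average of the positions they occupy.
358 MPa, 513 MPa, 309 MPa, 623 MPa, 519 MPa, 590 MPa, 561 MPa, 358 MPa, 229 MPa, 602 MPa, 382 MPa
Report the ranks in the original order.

Sorted (descending): 623, 602, 590, 561, 519, 513, 382, 358, 358, 309, 229
The 2 values of 358 occupy positions 8–9 → average rank (8+9)/2 = 8.5.

8.5, 6, 10, 1, 5, 3, 4, 8.5, 11, 2, 7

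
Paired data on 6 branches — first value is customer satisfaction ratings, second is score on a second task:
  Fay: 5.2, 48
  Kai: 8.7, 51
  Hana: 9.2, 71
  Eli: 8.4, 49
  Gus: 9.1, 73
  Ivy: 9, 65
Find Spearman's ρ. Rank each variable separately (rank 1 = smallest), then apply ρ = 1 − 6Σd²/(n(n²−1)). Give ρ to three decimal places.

Ranks of variable 1: 1, 3, 6, 2, 5, 4
Ranks of variable 2: 1, 3, 5, 2, 6, 4
d = r₁ − r₂: 0, 0, 1, 0, -1, 0
d²: 0, 0, 1, 0, 1, 0; Σd² = 2
ρ = 1 − 6·2/(6·35) = 1 − 12/210 = 0.943

0.943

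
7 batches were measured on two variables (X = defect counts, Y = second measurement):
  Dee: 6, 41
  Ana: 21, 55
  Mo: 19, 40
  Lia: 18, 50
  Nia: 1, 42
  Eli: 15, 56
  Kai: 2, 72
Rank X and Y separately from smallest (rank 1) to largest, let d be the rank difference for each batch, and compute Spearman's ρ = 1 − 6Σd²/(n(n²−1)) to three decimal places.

Ranks of variable 1: 3, 7, 6, 5, 1, 4, 2
Ranks of variable 2: 2, 5, 1, 4, 3, 6, 7
d = r₁ − r₂: 1, 2, 5, 1, -2, -2, -5
d²: 1, 4, 25, 1, 4, 4, 25; Σd² = 64
ρ = 1 − 6·64/(7·48) = 1 − 384/336 = -0.143

-0.143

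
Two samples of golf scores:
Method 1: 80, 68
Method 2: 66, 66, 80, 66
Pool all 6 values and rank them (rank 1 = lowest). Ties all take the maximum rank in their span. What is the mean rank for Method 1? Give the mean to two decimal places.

5.00

Sorted (ascending): 66, 66, 66, 68, 80, 80
The 3 values of 66 occupy positions 1–3 → each gets rank 3.
The 2 values of 80 occupy positions 5–6 → each gets rank 6.
Method 1 values → pooled ranks: 80→6, 68→4
Mean rank = (6 + 4) / 2 = 5.00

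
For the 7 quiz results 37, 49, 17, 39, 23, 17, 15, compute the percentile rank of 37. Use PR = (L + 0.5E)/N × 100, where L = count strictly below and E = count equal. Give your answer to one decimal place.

64.3

N = 7.
Strictly below 37: 4. Equal to 37: 1.
PR = (4 + 0.5·1)/7 × 100 = 64.3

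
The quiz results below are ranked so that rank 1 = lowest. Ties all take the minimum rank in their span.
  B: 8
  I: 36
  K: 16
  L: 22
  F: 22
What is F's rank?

Sorted (ascending): 8, 16, 22, 22, 36
The 2 values of 22 occupy positions 3–4 → each gets rank 3.
F has value 22 → rank 3.

3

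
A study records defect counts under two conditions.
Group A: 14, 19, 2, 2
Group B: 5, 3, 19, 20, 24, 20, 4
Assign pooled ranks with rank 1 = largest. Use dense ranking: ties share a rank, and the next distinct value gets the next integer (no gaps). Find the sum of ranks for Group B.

26

Sorted (descending): 24, 20, 20, 19, 19, 14, 5, 4, 3, 2, 2
The 2 values of 20 share dense rank 2.
The 2 values of 19 share dense rank 3.
The 2 values of 2 share dense rank 8.
Remaining distinct values take the next consecutive integers.
Group B values → pooled ranks: 5→5, 3→7, 19→3, 20→2, 24→1, 20→2, 4→6
Rank sum = 5 + 7 + 3 + 2 + 1 + 2 + 6 = 26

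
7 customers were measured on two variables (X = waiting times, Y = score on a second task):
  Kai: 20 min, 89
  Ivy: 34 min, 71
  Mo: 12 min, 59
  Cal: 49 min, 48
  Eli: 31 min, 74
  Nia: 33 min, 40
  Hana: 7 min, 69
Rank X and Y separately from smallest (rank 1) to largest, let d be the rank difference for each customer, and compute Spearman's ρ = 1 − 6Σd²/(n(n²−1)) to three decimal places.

Ranks of variable 1: 3, 6, 2, 7, 4, 5, 1
Ranks of variable 2: 7, 5, 3, 2, 6, 1, 4
d = r₁ − r₂: -4, 1, -1, 5, -2, 4, -3
d²: 16, 1, 1, 25, 4, 16, 9; Σd² = 72
ρ = 1 − 6·72/(7·48) = 1 − 432/336 = -0.286

-0.286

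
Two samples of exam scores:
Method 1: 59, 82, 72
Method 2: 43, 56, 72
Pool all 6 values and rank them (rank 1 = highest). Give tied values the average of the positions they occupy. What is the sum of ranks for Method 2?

13.5

Sorted (descending): 82, 72, 72, 59, 56, 43
The 2 values of 72 occupy positions 2–3 → average rank (2+3)/2 = 2.5.
Method 2 values → pooled ranks: 43→6, 56→5, 72→2.5
Rank sum = 6 + 5 + 2.5 = 13.5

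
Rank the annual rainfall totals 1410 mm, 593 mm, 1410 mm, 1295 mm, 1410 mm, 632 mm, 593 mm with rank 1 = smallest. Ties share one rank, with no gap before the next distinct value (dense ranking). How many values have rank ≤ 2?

Sorted (ascending): 593, 593, 632, 1295, 1410, 1410, 1410
The 2 values of 593 share dense rank 1.
The 3 values of 1410 share dense rank 4.
Remaining distinct values take the next consecutive integers.
Ranks ≤ 2: {1, 1, 2} → 3 values.

3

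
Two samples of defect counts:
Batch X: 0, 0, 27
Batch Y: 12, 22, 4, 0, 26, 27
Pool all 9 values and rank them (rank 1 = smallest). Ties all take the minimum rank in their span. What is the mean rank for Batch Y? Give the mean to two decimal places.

5.17

Sorted (ascending): 0, 0, 0, 4, 12, 22, 26, 27, 27
The 3 values of 0 occupy positions 1–3 → each gets rank 1.
The 2 values of 27 occupy positions 8–9 → each gets rank 8.
Batch Y values → pooled ranks: 12→5, 22→6, 4→4, 0→1, 26→7, 27→8
Mean rank = (5 + 6 + 4 + 1 + 7 + 8) / 6 = 5.17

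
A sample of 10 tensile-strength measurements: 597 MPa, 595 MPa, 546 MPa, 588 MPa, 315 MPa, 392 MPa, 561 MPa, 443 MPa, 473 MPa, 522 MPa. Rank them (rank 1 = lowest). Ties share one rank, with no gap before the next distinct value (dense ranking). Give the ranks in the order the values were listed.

Sorted (ascending): 315, 392, 443, 473, 522, 546, 561, 588, 595, 597
No ties — each value takes its position as its rank.

10, 9, 6, 8, 1, 2, 7, 3, 4, 5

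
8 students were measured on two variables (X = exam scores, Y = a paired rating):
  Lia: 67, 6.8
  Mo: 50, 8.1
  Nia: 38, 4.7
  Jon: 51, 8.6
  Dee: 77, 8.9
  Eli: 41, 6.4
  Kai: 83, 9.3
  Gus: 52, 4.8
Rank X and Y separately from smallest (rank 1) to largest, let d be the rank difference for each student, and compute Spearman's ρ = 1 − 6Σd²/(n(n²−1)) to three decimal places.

Ranks of variable 1: 6, 3, 1, 4, 7, 2, 8, 5
Ranks of variable 2: 4, 5, 1, 6, 7, 3, 8, 2
d = r₁ − r₂: 2, -2, 0, -2, 0, -1, 0, 3
d²: 4, 4, 0, 4, 0, 1, 0, 9; Σd² = 22
ρ = 1 − 6·22/(8·63) = 1 − 132/504 = 0.738

0.738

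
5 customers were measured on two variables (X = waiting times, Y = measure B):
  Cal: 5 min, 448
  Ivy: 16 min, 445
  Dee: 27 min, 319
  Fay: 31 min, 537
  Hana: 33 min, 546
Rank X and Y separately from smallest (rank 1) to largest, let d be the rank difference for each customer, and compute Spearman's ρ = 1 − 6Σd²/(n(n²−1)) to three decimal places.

0.600

Ranks of variable 1: 1, 2, 3, 4, 5
Ranks of variable 2: 3, 2, 1, 4, 5
d = r₁ − r₂: -2, 0, 2, 0, 0
d²: 4, 0, 4, 0, 0; Σd² = 8
ρ = 1 − 6·8/(5·24) = 1 − 48/120 = 0.600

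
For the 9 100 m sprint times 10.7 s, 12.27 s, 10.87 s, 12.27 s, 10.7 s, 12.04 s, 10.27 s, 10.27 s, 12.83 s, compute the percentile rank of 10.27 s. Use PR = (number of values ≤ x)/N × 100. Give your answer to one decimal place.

22.2

N = 9.
Strictly below 10.27: 0. Equal to 10.27: 2.
PR = 2/9 × 100 = 22.2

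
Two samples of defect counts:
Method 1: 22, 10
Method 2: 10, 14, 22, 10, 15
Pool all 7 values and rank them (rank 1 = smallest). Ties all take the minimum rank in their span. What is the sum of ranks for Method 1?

Sorted (ascending): 10, 10, 10, 14, 15, 22, 22
The 3 values of 10 occupy positions 1–3 → each gets rank 1.
The 2 values of 22 occupy positions 6–7 → each gets rank 6.
Method 1 values → pooled ranks: 22→6, 10→1
Rank sum = 6 + 1 = 7

7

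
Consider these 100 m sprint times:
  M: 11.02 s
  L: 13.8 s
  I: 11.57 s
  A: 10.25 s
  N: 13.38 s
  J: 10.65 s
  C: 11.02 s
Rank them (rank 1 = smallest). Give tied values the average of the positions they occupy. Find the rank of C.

Sorted (ascending): 10.25, 10.65, 11.02, 11.02, 11.57, 13.38, 13.8
The 2 values of 11.02 occupy positions 3–4 → average rank (3+4)/2 = 3.5.
C has value 11.02 s → rank 3.5.

3.5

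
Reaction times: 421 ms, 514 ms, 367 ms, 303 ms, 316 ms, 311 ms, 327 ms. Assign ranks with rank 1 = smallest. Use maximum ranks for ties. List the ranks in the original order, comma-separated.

Sorted (ascending): 303, 311, 316, 327, 367, 421, 514
No ties — each value takes its position as its rank.

6, 7, 5, 1, 3, 2, 4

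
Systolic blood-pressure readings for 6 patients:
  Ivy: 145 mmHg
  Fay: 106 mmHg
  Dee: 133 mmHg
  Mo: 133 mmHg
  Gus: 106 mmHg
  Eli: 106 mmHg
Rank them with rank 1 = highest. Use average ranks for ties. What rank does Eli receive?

5

Sorted (descending): 145, 133, 133, 106, 106, 106
The 2 values of 133 occupy positions 2–3 → average rank (2+3)/2 = 2.5.
The 3 values of 106 occupy positions 4–6 → average rank 5.
Eli has value 106 mmHg → rank 5.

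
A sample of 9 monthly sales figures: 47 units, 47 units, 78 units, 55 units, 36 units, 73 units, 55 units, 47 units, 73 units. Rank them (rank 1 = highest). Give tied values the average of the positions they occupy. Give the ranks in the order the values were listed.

Sorted (descending): 78, 73, 73, 55, 55, 47, 47, 47, 36
The 2 values of 73 occupy positions 2–3 → average rank (2+3)/2 = 2.5.
The 2 values of 55 occupy positions 4–5 → average rank (4+5)/2 = 4.5.
The 3 values of 47 occupy positions 6–8 → average rank 7.

7, 7, 1, 4.5, 9, 2.5, 4.5, 7, 2.5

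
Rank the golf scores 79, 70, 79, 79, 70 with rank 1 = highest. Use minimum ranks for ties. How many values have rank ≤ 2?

3

Sorted (descending): 79, 79, 79, 70, 70
The 3 values of 79 occupy positions 1–3 → each gets rank 1.
The 2 values of 70 occupy positions 4–5 → each gets rank 4.
Ranks ≤ 2: {1, 1, 1} → 3 values.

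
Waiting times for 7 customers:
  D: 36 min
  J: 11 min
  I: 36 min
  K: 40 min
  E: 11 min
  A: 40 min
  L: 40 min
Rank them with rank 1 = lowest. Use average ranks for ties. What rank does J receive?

Sorted (ascending): 11, 11, 36, 36, 40, 40, 40
The 2 values of 11 occupy positions 1–2 → average rank (1+2)/2 = 1.5.
The 2 values of 36 occupy positions 3–4 → average rank (3+4)/2 = 3.5.
The 3 values of 40 occupy positions 5–7 → average rank 6.
J has value 11 min → rank 1.5.

1.5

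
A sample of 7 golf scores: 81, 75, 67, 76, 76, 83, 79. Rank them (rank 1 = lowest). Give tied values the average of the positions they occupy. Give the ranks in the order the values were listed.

Sorted (ascending): 67, 75, 76, 76, 79, 81, 83
The 2 values of 76 occupy positions 3–4 → average rank (3+4)/2 = 3.5.

6, 2, 1, 3.5, 3.5, 7, 5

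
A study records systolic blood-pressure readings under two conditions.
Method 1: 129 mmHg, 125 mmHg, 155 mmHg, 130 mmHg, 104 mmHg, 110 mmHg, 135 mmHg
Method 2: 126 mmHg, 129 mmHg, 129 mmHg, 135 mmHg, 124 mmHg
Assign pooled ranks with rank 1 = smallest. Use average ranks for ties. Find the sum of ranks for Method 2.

Sorted (ascending): 104, 110, 124, 125, 126, 129, 129, 129, 130, 135, 135, 155
The 3 values of 129 occupy positions 6–8 → average rank 7.
The 2 values of 135 occupy positions 10–11 → average rank (10+11)/2 = 10.5.
Method 2 values → pooled ranks: 126→5, 129→7, 129→7, 135→10.5, 124→3
Rank sum = 5 + 7 + 7 + 10.5 + 3 = 32.5

32.5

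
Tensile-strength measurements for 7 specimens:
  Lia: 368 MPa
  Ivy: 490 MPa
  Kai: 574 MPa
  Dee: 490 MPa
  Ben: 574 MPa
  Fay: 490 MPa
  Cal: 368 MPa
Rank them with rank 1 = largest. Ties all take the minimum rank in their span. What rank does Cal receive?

Sorted (descending): 574, 574, 490, 490, 490, 368, 368
The 2 values of 574 occupy positions 1–2 → each gets rank 1.
The 3 values of 490 occupy positions 3–5 → each gets rank 3.
The 2 values of 368 occupy positions 6–7 → each gets rank 6.
Cal has value 368 MPa → rank 6.

6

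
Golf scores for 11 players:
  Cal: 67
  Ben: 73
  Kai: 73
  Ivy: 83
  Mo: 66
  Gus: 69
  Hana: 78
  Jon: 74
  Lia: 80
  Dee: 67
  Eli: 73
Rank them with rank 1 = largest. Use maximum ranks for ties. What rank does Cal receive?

Sorted (descending): 83, 80, 78, 74, 73, 73, 73, 69, 67, 67, 66
The 3 values of 73 occupy positions 5–7 → each gets rank 7.
The 2 values of 67 occupy positions 9–10 → each gets rank 10.
Cal has value 67 → rank 10.

10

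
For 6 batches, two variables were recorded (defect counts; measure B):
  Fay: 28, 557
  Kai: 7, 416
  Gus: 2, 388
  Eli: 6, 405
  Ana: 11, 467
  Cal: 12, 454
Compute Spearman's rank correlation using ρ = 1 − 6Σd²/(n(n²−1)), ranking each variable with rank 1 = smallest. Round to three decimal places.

Ranks of variable 1: 6, 3, 1, 2, 4, 5
Ranks of variable 2: 6, 3, 1, 2, 5, 4
d = r₁ − r₂: 0, 0, 0, 0, -1, 1
d²: 0, 0, 0, 0, 1, 1; Σd² = 2
ρ = 1 − 6·2/(6·35) = 1 − 12/210 = 0.943

0.943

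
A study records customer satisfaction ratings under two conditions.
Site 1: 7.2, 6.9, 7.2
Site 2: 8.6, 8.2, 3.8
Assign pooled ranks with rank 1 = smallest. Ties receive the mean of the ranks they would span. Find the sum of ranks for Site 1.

Sorted (ascending): 3.8, 6.9, 7.2, 7.2, 8.2, 8.6
The 2 values of 7.2 occupy positions 3–4 → average rank (3+4)/2 = 3.5.
Site 1 values → pooled ranks: 7.2→3.5, 6.9→2, 7.2→3.5
Rank sum = 3.5 + 2 + 3.5 = 9

9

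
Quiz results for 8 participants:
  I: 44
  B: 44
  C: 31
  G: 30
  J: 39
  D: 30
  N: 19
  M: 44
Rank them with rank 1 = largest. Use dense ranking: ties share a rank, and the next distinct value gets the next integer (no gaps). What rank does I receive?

1

Sorted (descending): 44, 44, 44, 39, 31, 30, 30, 19
The 3 values of 44 share dense rank 1.
The 2 values of 30 share dense rank 4.
Remaining distinct values take the next consecutive integers.
I has value 44 → rank 1.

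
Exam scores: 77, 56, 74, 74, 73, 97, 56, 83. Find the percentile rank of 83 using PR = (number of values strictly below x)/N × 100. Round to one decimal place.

N = 8.
Strictly below 83: 6. Equal to 83: 1.
PR = 6/8 × 100 = 75.0

75.0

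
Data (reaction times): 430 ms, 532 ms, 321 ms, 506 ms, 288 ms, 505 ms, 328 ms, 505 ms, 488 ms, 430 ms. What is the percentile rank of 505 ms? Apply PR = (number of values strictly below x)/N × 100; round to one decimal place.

60.0

N = 10.
Strictly below 505: 6. Equal to 505: 2.
PR = 6/10 × 100 = 60.0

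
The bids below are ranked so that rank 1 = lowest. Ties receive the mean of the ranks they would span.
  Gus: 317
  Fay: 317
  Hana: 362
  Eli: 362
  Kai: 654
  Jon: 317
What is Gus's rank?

2

Sorted (ascending): 317, 317, 317, 362, 362, 654
The 3 values of 317 occupy positions 1–3 → average rank 2.
The 2 values of 362 occupy positions 4–5 → average rank (4+5)/2 = 4.5.
Gus has value 317 → rank 2.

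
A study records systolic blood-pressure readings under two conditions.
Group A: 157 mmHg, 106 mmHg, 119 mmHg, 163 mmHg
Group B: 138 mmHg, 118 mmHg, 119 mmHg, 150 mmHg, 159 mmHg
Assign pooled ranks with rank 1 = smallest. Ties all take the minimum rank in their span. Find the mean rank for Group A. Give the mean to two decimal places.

Sorted (ascending): 106, 118, 119, 119, 138, 150, 157, 159, 163
The 2 values of 119 occupy positions 3–4 → each gets rank 3.
Group A values → pooled ranks: 157→7, 106→1, 119→3, 163→9
Mean rank = (7 + 1 + 3 + 9) / 4 = 5.00

5.00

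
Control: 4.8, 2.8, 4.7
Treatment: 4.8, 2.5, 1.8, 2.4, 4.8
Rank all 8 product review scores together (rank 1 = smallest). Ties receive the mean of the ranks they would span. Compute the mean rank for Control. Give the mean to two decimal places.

5.33

Sorted (ascending): 1.8, 2.4, 2.5, 2.8, 4.7, 4.8, 4.8, 4.8
The 3 values of 4.8 occupy positions 6–8 → average rank 7.
Control values → pooled ranks: 4.8→7, 2.8→4, 4.7→5
Mean rank = (7 + 4 + 5) / 3 = 5.33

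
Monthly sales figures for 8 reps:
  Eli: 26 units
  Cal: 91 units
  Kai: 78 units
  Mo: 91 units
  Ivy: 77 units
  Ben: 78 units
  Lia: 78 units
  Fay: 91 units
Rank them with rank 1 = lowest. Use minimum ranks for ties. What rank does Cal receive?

Sorted (ascending): 26, 77, 78, 78, 78, 91, 91, 91
The 3 values of 78 occupy positions 3–5 → each gets rank 3.
The 3 values of 91 occupy positions 6–8 → each gets rank 6.
Cal has value 91 units → rank 6.

6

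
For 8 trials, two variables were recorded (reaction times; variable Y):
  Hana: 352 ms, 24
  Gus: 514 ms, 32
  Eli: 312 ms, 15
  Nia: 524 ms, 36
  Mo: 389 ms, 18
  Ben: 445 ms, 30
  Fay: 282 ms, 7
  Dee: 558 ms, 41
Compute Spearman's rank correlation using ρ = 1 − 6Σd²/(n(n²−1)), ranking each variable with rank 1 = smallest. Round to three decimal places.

0.976

Ranks of variable 1: 3, 6, 2, 7, 4, 5, 1, 8
Ranks of variable 2: 4, 6, 2, 7, 3, 5, 1, 8
d = r₁ − r₂: -1, 0, 0, 0, 1, 0, 0, 0
d²: 1, 0, 0, 0, 1, 0, 0, 0; Σd² = 2
ρ = 1 − 6·2/(8·63) = 1 − 12/504 = 0.976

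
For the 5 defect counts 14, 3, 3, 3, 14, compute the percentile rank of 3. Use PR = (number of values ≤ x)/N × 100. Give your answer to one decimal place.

N = 5.
Strictly below 3: 0. Equal to 3: 3.
PR = 3/5 × 100 = 60.0

60.0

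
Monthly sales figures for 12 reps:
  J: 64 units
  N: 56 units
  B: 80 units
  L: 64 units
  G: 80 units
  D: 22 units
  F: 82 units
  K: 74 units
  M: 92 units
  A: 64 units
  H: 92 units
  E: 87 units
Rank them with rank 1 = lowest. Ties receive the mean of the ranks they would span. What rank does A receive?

Sorted (ascending): 22, 56, 64, 64, 64, 74, 80, 80, 82, 87, 92, 92
The 3 values of 64 occupy positions 3–5 → average rank 4.
The 2 values of 80 occupy positions 7–8 → average rank (7+8)/2 = 7.5.
The 2 values of 92 occupy positions 11–12 → average rank (11+12)/2 = 11.5.
A has value 64 units → rank 4.

4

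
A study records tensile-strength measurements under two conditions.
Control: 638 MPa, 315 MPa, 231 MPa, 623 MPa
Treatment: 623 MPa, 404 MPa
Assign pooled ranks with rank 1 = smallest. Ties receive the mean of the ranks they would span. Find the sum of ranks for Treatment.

7.5

Sorted (ascending): 231, 315, 404, 623, 623, 638
The 2 values of 623 occupy positions 4–5 → average rank (4+5)/2 = 4.5.
Treatment values → pooled ranks: 623→4.5, 404→3
Rank sum = 4.5 + 3 = 7.5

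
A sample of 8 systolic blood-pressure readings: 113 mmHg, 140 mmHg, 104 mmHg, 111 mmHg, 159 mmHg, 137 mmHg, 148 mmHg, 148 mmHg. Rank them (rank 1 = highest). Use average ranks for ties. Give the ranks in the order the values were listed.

6, 4, 8, 7, 1, 5, 2.5, 2.5

Sorted (descending): 159, 148, 148, 140, 137, 113, 111, 104
The 2 values of 148 occupy positions 2–3 → average rank (2+3)/2 = 2.5.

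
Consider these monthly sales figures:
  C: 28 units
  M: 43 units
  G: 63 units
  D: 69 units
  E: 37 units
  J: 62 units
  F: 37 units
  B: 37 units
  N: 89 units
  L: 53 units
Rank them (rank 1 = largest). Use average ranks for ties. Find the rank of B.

Sorted (descending): 89, 69, 63, 62, 53, 43, 37, 37, 37, 28
The 3 values of 37 occupy positions 7–9 → average rank 8.
B has value 37 units → rank 8.

8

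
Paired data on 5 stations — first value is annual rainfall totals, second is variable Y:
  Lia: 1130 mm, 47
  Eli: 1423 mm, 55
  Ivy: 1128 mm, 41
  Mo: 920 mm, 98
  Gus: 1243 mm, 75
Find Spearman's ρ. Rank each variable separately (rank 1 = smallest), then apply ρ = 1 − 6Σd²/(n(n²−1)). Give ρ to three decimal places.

Ranks of variable 1: 3, 5, 2, 1, 4
Ranks of variable 2: 2, 3, 1, 5, 4
d = r₁ − r₂: 1, 2, 1, -4, 0
d²: 1, 4, 1, 16, 0; Σd² = 22
ρ = 1 − 6·22/(5·24) = 1 − 132/120 = -0.100

-0.100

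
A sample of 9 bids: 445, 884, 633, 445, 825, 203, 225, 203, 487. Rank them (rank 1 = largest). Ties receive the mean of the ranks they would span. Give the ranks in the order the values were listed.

Sorted (descending): 884, 825, 633, 487, 445, 445, 225, 203, 203
The 2 values of 445 occupy positions 5–6 → average rank (5+6)/2 = 5.5.
The 2 values of 203 occupy positions 8–9 → average rank (8+9)/2 = 8.5.

5.5, 1, 3, 5.5, 2, 8.5, 7, 8.5, 4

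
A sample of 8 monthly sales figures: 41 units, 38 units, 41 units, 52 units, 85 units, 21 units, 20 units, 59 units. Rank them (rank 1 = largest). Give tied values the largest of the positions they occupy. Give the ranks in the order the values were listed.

Sorted (descending): 85, 59, 52, 41, 41, 38, 21, 20
The 2 values of 41 occupy positions 4–5 → each gets rank 5.

5, 6, 5, 3, 1, 7, 8, 2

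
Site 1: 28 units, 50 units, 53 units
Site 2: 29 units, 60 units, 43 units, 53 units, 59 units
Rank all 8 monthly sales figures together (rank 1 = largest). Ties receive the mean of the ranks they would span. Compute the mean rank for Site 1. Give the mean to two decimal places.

5.50

Sorted (descending): 60, 59, 53, 53, 50, 43, 29, 28
The 2 values of 53 occupy positions 3–4 → average rank (3+4)/2 = 3.5.
Site 1 values → pooled ranks: 28→8, 50→5, 53→3.5
Mean rank = (8 + 5 + 3.5) / 3 = 5.50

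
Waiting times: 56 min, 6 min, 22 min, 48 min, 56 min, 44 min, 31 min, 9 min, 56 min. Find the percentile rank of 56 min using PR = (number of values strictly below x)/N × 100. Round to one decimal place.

66.7

N = 9.
Strictly below 56: 6. Equal to 56: 3.
PR = 6/9 × 100 = 66.7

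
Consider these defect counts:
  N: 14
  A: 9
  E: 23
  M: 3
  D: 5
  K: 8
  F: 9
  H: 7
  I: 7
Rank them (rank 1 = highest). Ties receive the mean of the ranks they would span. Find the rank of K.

Sorted (descending): 23, 14, 9, 9, 8, 7, 7, 5, 3
The 2 values of 9 occupy positions 3–4 → average rank (3+4)/2 = 3.5.
The 2 values of 7 occupy positions 6–7 → average rank (6+7)/2 = 6.5.
K has value 8 → rank 5.

5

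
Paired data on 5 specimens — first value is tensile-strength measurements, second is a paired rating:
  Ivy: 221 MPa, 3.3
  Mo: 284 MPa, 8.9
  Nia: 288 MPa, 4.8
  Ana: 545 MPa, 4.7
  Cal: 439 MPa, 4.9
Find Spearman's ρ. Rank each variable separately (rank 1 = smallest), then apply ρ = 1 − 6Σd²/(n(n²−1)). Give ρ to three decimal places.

Ranks of variable 1: 1, 2, 3, 5, 4
Ranks of variable 2: 1, 5, 3, 2, 4
d = r₁ − r₂: 0, -3, 0, 3, 0
d²: 0, 9, 0, 9, 0; Σd² = 18
ρ = 1 − 6·18/(5·24) = 1 − 108/120 = 0.100

0.100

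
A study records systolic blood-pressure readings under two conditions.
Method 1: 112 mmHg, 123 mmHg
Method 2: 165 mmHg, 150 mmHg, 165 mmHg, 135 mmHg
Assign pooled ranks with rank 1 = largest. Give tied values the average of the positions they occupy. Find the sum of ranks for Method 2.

10

Sorted (descending): 165, 165, 150, 135, 123, 112
The 2 values of 165 occupy positions 1–2 → average rank (1+2)/2 = 1.5.
Method 2 values → pooled ranks: 165→1.5, 150→3, 165→1.5, 135→4
Rank sum = 1.5 + 3 + 1.5 + 4 = 10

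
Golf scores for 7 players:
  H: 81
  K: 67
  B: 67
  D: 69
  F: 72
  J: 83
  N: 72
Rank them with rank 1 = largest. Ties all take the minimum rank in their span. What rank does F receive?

3

Sorted (descending): 83, 81, 72, 72, 69, 67, 67
The 2 values of 72 occupy positions 3–4 → each gets rank 3.
The 2 values of 67 occupy positions 6–7 → each gets rank 6.
F has value 72 → rank 3.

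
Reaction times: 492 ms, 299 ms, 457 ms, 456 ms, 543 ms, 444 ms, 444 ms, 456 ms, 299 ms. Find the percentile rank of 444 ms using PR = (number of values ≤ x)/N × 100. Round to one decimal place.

44.4

N = 9.
Strictly below 444: 2. Equal to 444: 2.
PR = 4/9 × 100 = 44.4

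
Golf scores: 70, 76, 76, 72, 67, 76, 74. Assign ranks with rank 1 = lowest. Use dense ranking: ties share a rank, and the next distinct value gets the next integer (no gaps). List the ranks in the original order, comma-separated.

2, 5, 5, 3, 1, 5, 4

Sorted (ascending): 67, 70, 72, 74, 76, 76, 76
The 3 values of 76 share dense rank 5.
Remaining distinct values take the next consecutive integers.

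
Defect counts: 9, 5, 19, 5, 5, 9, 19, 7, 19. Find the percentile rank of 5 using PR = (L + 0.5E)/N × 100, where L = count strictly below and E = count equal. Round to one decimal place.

16.7

N = 9.
Strictly below 5: 0. Equal to 5: 3.
PR = (0 + 0.5·3)/9 × 100 = 16.7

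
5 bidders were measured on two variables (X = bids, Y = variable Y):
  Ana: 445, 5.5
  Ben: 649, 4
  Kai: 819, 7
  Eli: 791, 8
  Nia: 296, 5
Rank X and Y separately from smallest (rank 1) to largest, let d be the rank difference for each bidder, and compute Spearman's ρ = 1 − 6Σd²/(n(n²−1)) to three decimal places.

Ranks of variable 1: 2, 3, 5, 4, 1
Ranks of variable 2: 3, 1, 4, 5, 2
d = r₁ − r₂: -1, 2, 1, -1, -1
d²: 1, 4, 1, 1, 1; Σd² = 8
ρ = 1 − 6·8/(5·24) = 1 − 48/120 = 0.600

0.600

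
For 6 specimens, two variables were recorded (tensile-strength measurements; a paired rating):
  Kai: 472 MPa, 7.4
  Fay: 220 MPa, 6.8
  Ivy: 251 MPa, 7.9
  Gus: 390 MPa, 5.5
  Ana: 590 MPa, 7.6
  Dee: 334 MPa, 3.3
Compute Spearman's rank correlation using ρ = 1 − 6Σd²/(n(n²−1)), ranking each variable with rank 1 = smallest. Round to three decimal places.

0.143

Ranks of variable 1: 5, 1, 2, 4, 6, 3
Ranks of variable 2: 4, 3, 6, 2, 5, 1
d = r₁ − r₂: 1, -2, -4, 2, 1, 2
d²: 1, 4, 16, 4, 1, 4; Σd² = 30
ρ = 1 − 6·30/(6·35) = 1 − 180/210 = 0.143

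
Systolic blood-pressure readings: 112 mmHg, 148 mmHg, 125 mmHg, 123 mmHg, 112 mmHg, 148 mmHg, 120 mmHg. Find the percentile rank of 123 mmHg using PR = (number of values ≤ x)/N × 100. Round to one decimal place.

N = 7.
Strictly below 123: 3. Equal to 123: 1.
PR = 4/7 × 100 = 57.1

57.1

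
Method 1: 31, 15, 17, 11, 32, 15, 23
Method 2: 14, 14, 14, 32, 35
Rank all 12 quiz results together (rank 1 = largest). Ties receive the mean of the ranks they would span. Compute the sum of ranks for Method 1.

Sorted (descending): 35, 32, 32, 31, 23, 17, 15, 15, 14, 14, 14, 11
The 2 values of 32 occupy positions 2–3 → average rank (2+3)/2 = 2.5.
The 2 values of 15 occupy positions 7–8 → average rank (7+8)/2 = 7.5.
The 3 values of 14 occupy positions 9–11 → average rank 10.
Method 1 values → pooled ranks: 31→4, 15→7.5, 17→6, 11→12, 32→2.5, 15→7.5, 23→5
Rank sum = 4 + 7.5 + 6 + 12 + 2.5 + 7.5 + 5 = 44.5

44.5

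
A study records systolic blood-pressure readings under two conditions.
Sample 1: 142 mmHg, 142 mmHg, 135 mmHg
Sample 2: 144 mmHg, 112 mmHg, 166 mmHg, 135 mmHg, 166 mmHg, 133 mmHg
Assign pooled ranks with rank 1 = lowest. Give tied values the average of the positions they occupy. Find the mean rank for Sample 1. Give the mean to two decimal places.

Sorted (ascending): 112, 133, 135, 135, 142, 142, 144, 166, 166
The 2 values of 135 occupy positions 3–4 → average rank (3+4)/2 = 3.5.
The 2 values of 142 occupy positions 5–6 → average rank (5+6)/2 = 5.5.
The 2 values of 166 occupy positions 8–9 → average rank (8+9)/2 = 8.5.
Sample 1 values → pooled ranks: 142→5.5, 142→5.5, 135→3.5
Mean rank = (5.5 + 5.5 + 3.5) / 3 = 4.83

4.83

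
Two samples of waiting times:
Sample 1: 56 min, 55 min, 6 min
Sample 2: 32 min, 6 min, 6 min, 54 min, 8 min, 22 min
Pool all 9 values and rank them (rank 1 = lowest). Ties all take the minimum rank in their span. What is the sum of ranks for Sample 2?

Sorted (ascending): 6, 6, 6, 8, 22, 32, 54, 55, 56
The 3 values of 6 occupy positions 1–3 → each gets rank 1.
Sample 2 values → pooled ranks: 32→6, 6→1, 6→1, 54→7, 8→4, 22→5
Rank sum = 6 + 1 + 1 + 7 + 4 + 5 = 24

24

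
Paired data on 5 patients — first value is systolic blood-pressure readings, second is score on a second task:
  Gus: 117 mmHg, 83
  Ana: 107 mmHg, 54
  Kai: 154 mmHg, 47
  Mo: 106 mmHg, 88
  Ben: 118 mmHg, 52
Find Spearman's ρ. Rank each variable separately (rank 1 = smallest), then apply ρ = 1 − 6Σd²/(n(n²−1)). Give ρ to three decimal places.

-0.900

Ranks of variable 1: 3, 2, 5, 1, 4
Ranks of variable 2: 4, 3, 1, 5, 2
d = r₁ − r₂: -1, -1, 4, -4, 2
d²: 1, 1, 16, 16, 4; Σd² = 38
ρ = 1 − 6·38/(5·24) = 1 − 228/120 = -0.900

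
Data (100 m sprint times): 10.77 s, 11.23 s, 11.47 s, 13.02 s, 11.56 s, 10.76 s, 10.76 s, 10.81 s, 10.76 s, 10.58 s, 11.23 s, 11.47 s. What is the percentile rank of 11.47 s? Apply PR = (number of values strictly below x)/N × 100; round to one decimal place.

66.7

N = 12.
Strictly below 11.47: 8. Equal to 11.47: 2.
PR = 8/12 × 100 = 66.7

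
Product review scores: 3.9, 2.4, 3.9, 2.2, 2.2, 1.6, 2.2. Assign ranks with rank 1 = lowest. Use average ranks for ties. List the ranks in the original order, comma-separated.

Sorted (ascending): 1.6, 2.2, 2.2, 2.2, 2.4, 3.9, 3.9
The 3 values of 2.2 occupy positions 2–4 → average rank 3.
The 2 values of 3.9 occupy positions 6–7 → average rank (6+7)/2 = 6.5.

6.5, 5, 6.5, 3, 3, 1, 3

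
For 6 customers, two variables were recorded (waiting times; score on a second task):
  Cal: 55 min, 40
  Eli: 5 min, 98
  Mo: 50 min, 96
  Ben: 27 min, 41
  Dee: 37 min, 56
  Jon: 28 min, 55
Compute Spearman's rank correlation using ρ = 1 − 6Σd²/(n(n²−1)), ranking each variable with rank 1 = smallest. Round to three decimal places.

Ranks of variable 1: 6, 1, 5, 2, 4, 3
Ranks of variable 2: 1, 6, 5, 2, 4, 3
d = r₁ − r₂: 5, -5, 0, 0, 0, 0
d²: 25, 25, 0, 0, 0, 0; Σd² = 50
ρ = 1 − 6·50/(6·35) = 1 − 300/210 = -0.429

-0.429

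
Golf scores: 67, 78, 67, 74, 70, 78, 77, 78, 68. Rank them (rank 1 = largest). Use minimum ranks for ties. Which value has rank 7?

68

Sorted (descending): 78, 78, 78, 77, 74, 70, 68, 67, 67
The 3 values of 78 occupy positions 1–3 → each gets rank 1.
The 2 values of 67 occupy positions 8–9 → each gets rank 8.
Rank 7 → value 68.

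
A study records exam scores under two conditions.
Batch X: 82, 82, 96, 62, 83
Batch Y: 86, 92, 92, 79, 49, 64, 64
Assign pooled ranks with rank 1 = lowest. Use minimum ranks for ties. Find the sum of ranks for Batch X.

34

Sorted (ascending): 49, 62, 64, 64, 79, 82, 82, 83, 86, 92, 92, 96
The 2 values of 64 occupy positions 3–4 → each gets rank 3.
The 2 values of 82 occupy positions 6–7 → each gets rank 6.
The 2 values of 92 occupy positions 10–11 → each gets rank 10.
Batch X values → pooled ranks: 82→6, 82→6, 96→12, 62→2, 83→8
Rank sum = 6 + 6 + 12 + 2 + 8 = 34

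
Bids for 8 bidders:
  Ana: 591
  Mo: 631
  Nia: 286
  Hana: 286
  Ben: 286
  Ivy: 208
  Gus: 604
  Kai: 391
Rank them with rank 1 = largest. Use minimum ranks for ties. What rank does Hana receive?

5

Sorted (descending): 631, 604, 591, 391, 286, 286, 286, 208
The 3 values of 286 occupy positions 5–7 → each gets rank 5.
Hana has value 286 → rank 5.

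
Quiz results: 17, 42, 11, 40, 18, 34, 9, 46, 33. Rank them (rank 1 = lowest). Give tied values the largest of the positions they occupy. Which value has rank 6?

34

Sorted (ascending): 9, 11, 17, 18, 33, 34, 40, 42, 46
No ties — each value takes its position as its rank.
Rank 6 → value 34.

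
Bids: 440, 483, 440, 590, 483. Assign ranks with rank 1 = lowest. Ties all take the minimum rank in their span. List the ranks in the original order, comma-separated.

Sorted (ascending): 440, 440, 483, 483, 590
The 2 values of 440 occupy positions 1–2 → each gets rank 1.
The 2 values of 483 occupy positions 3–4 → each gets rank 3.

1, 3, 1, 5, 3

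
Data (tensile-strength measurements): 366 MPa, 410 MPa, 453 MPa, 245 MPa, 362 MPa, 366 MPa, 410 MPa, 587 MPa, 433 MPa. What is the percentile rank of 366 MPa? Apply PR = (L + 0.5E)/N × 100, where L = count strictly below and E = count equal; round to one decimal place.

N = 9.
Strictly below 366: 2. Equal to 366: 2.
PR = (2 + 0.5·2)/9 × 100 = 33.3

33.3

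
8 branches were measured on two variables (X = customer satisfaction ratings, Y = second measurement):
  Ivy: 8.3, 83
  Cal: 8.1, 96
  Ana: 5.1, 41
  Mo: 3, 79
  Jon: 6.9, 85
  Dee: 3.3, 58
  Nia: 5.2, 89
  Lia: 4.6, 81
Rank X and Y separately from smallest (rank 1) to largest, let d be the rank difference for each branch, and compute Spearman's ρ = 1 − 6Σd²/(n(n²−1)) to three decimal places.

0.667

Ranks of variable 1: 8, 7, 4, 1, 6, 2, 5, 3
Ranks of variable 2: 5, 8, 1, 3, 6, 2, 7, 4
d = r₁ − r₂: 3, -1, 3, -2, 0, 0, -2, -1
d²: 9, 1, 9, 4, 0, 0, 4, 1; Σd² = 28
ρ = 1 − 6·28/(8·63) = 1 − 168/504 = 0.667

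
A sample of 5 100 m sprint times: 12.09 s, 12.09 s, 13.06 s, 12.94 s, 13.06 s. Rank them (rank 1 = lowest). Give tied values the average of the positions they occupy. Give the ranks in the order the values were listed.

Sorted (ascending): 12.09, 12.09, 12.94, 13.06, 13.06
The 2 values of 12.09 occupy positions 1–2 → average rank (1+2)/2 = 1.5.
The 2 values of 13.06 occupy positions 4–5 → average rank (4+5)/2 = 4.5.

1.5, 1.5, 4.5, 3, 4.5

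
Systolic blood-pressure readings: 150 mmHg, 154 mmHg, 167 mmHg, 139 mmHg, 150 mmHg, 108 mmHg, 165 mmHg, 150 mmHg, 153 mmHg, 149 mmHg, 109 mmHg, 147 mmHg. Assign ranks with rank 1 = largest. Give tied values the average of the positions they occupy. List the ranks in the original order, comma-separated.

Sorted (descending): 167, 165, 154, 153, 150, 150, 150, 149, 147, 139, 109, 108
The 3 values of 150 occupy positions 5–7 → average rank 6.

6, 3, 1, 10, 6, 12, 2, 6, 4, 8, 11, 9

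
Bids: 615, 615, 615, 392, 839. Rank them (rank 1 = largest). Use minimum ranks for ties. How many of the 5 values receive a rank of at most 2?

4

Sorted (descending): 839, 615, 615, 615, 392
The 3 values of 615 occupy positions 2–4 → each gets rank 2.
Ranks ≤ 2: {1, 2, 2, 2} → 4 values.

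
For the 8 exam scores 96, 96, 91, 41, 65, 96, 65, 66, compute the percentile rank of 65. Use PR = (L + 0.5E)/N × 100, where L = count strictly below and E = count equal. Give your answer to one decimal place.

N = 8.
Strictly below 65: 1. Equal to 65: 2.
PR = (1 + 0.5·2)/8 × 100 = 25.0

25.0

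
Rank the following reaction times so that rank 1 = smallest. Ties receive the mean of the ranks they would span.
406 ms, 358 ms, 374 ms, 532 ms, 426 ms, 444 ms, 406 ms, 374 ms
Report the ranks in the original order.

Sorted (ascending): 358, 374, 374, 406, 406, 426, 444, 532
The 2 values of 374 occupy positions 2–3 → average rank (2+3)/2 = 2.5.
The 2 values of 406 occupy positions 4–5 → average rank (4+5)/2 = 4.5.

4.5, 1, 2.5, 8, 6, 7, 4.5, 2.5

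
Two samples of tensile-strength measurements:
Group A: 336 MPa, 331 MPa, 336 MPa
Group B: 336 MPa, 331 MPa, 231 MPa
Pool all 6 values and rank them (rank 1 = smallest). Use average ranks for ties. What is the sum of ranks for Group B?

Sorted (ascending): 231, 331, 331, 336, 336, 336
The 2 values of 331 occupy positions 2–3 → average rank (2+3)/2 = 2.5.
The 3 values of 336 occupy positions 4–6 → average rank 5.
Group B values → pooled ranks: 336→5, 331→2.5, 231→1
Rank sum = 5 + 2.5 + 1 = 8.5

8.5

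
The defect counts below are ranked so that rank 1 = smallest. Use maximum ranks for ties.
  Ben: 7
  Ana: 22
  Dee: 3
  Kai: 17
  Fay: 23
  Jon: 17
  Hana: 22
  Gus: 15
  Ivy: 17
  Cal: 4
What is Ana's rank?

Sorted (ascending): 3, 4, 7, 15, 17, 17, 17, 22, 22, 23
The 3 values of 17 occupy positions 5–7 → each gets rank 7.
The 2 values of 22 occupy positions 8–9 → each gets rank 9.
Ana has value 22 → rank 9.

9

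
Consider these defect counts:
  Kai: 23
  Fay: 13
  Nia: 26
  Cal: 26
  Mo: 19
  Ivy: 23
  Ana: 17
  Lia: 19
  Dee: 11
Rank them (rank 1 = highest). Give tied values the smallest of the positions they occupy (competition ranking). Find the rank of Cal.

Sorted (descending): 26, 26, 23, 23, 19, 19, 17, 13, 11
The 2 values of 26 occupy positions 1–2 → each gets rank 1.
The 2 values of 23 occupy positions 3–4 → each gets rank 3.
The 2 values of 19 occupy positions 5–6 → each gets rank 5.
Cal has value 26 → rank 1.

1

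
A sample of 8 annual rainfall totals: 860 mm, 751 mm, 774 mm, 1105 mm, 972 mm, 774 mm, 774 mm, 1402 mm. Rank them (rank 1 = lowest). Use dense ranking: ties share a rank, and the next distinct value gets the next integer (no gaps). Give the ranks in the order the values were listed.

Sorted (ascending): 751, 774, 774, 774, 860, 972, 1105, 1402
The 3 values of 774 share dense rank 2.
Remaining distinct values take the next consecutive integers.

3, 1, 2, 5, 4, 2, 2, 6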